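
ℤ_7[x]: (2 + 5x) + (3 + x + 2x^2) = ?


Add coefficients mod 7:
x^0: 2 + 3 = 5 (mod 7)
x^1: 5 + 1 = 6 (mod 7)
x^2: 0 + 2 = 2 (mod 7)
Result: 5 + 6x + 2x^2

f + g = 5 + 6x + 2x^2


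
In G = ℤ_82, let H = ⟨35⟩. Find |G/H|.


|⟨35⟩| = n / gcd(35, 82) = 82 / 1 = 82
H is normal (ℤ_82 is abelian).
|G/H| = |G| / |H| = 82 / 82 = 1

|G/H| = 1


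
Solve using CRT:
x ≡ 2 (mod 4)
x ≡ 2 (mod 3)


m₁ = 4, m₂ = 3, gcd = 1, so CRT applies. M = m₁·m₂ = 12
Let M₁ = M/m₁ = 3, M₂ = M/m₂ = 4
Find y₁ ≡ M₁⁻¹ (mod m₁): 3⁻¹ ≡ 3 (mod 4)
Find y₂ ≡ M₂⁻¹ (mod m₂): 4⁻¹ ≡ 1 (mod 3)
x = a₁·M₁·y₁ + a₂·M₂·y₂ = 2·3·3 + 2·4·1 = 26
Reduce mod 12: x ≡ 2
Check: 2 mod 4 = 2 ✓, 2 mod 3 = 2 ✓

x ≡ 2 (mod 12)


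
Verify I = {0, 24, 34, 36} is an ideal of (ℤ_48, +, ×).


Check ideal conditions for I = {0, 24, 34, 36} in ℤ_48:
(1) I is an additive subgroup? No
(2) For r ∈ ℤ_48 and a ∈ I: r·a ∈ I? No  [counterexample: r=2, a=34, r·a mod 48 = 20 ∉ I]

No, I is not an ideal of ℤ_48


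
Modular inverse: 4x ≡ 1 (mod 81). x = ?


Use the extended Euclidean algorithm to write 1 = 4·s + 81·t; then s mod 81 is the inverse.
Euclidean algorithm:
  4 = 0·81 + 4
  81 = 20·4 + 1
  4 = 4·1 + 0
gcd(4,81) = 1
Back-substitution gives: 4·(-20) + 81·(1) = 1
So 4⁻¹ ≡ -20 ≡ 61 (mod 81)
Check: 4 × 61 = 244 ≡ 1 (mod 81) ✓

4⁻¹ ≡ 61 (mod 81)


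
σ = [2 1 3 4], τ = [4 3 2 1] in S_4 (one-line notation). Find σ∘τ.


σ∘τ: apply τ first, then σ
1 →τ 4 →σ 4
2 →τ 3 →σ 3
3 →τ 2 →σ 1
4 →τ 1 →σ 2

σ∘τ = [4 3 1 2]


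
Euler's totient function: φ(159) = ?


Factor n: 159 = 3 × 53
φ(n) = n · ∏(1 - 1/p) over distinct primes p | n
φ(159) = 159 · (1 - 1/3) · (1 - 1/53) = 104

φ(159) = 104


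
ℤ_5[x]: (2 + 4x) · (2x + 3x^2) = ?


Expand and collect like terms; reduce coefficients mod 5:
x^0: 2·0 = 0 ≡ 0 (mod 5)
x^1: 2·2 + 4·0 = 4 ≡ 4 (mod 5)
x^2: 2·3 + 4·2 = 14 ≡ 4 (mod 5)
x^3: 4·3 = 12 ≡ 2 (mod 5)
Result: 4x + 4x^2 + 2x^3

f · g = 4x + 4x^2 + 2x^3


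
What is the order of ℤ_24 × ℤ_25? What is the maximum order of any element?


|ℤ_24 × ℤ_25| = 24 × 25 = 600
Max element order = lcm(24,25) = 600
Cyclic? Yes (gcd=1)

|ℤ_24×ℤ_25| = 600, max element order = 600


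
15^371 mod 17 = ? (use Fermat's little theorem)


Fermat's little theorem: if p is prime and gcd(a,p)=1, then a^(p-1) ≡ 1 (mod p)
p = 17 is prime, gcd(15,17) = 1
Reduce exponent: 371 mod 16 = 3
So 15^371 ≡ 15^3 (mod 17)
15^3 mod 17 = 9

15^371 ≡ 9 (mod 17)


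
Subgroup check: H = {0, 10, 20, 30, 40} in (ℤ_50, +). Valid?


Subgroup test for H = {0, 10, 20, 30, 40} in (ℤ_50, +):
(1) 0 ∈ H? Yes
(2) Closure: for all a,b ∈ H, (a+b) mod 50 ∈ H? Yes
(3) Inverses: for all a ∈ H, -a mod 50 ∈ H? Yes

Yes, H is a subgroup of ℤ_50


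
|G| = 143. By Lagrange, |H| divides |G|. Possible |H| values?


Lagrange's theorem: |H| divides |G|
|G| = 143
Divisors of 143: 1, 11, 13, 143

Possible subgroup orders: {1, 11, 13, 143}


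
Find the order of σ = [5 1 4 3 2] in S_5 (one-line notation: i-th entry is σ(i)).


Cycle decomposition: (1 5 2) (3 4)
Cycle lengths: 3, 2
Order = lcm(3, 2) = 6

ord(σ) = 6


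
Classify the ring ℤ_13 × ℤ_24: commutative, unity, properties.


Direct product ring; commutative with unity (1,1); but (1,0)·(0,1) = (0,0) gives zero divisors, so not an integral domain
Commutative: Yes
Integral domain: No
Has unity: Yes

ℤ_13 × ℤ_24: Commutative=Yes, Unity=Yes


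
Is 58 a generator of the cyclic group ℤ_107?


g generates ℤ_n iff gcd(g, n) = 1
gcd(58, 107) = 1
Since gcd = 1, 58 is a generator.

Yes, 58 generates ℤ_107


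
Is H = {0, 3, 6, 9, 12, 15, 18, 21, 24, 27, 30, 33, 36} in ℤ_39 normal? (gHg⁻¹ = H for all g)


H = {0, 3, 6, 9, 12, 15, 18, 21, 24, 27, 30, 33, 36} in ℤ_39
ℤ_39 is abelian; every subgroup of an abelian group is normal

Yes, normal subgroup


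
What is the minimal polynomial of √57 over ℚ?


√57 satisfies x² - 57 = 0, irreducible over ℚ since 57 is squarefree

Minimal polynomial: x² - 57


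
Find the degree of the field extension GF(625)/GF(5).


GF(625) = GF(5^4), so the extension degree is 4

[GF(625)/GF(5)] = 4


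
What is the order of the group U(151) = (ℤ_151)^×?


U(n) is the group of units mod n; |U(n)| = φ(n)
|U(151)| = φ(151) = 150

|U(151) = (ℤ_151)^×| = 150


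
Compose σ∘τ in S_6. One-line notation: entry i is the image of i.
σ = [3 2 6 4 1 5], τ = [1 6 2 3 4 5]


σ∘τ: apply τ first, then σ
1 →τ 1 →σ 3
2 →τ 6 →σ 5
3 →τ 2 →σ 2
4 →τ 3 →σ 6
5 →τ 4 →σ 4
6 →τ 5 →σ 1

σ∘τ = [3 5 2 6 4 1]


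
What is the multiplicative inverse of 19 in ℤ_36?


Use the extended Euclidean algorithm to write 1 = 19·s + 36·t; then s mod 36 is the inverse.
Euclidean algorithm:
  19 = 0·36 + 19
  36 = 1·19 + 17
  19 = 1·17 + 2
  17 = 8·2 + 1
  2 = 2·1 + 0
gcd(19,36) = 1
Back-substitution gives: 19·(-17) + 36·(9) = 1
So 19⁻¹ ≡ -17 ≡ 19 (mod 36)
Check: 19 × 19 = 361 ≡ 1 (mod 36) ✓

19⁻¹ ≡ 19 (mod 36)


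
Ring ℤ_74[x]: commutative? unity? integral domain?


ℤ_74 has zero divisors (2·37 ≡ 0), and these lift to constant zero divisors in ℤ_74[x]; so not an integral domain
Commutative: Yes
Integral domain: No
Has unity: Yes

ℤ_74[x]: Commutative=Yes, Unity=Yes


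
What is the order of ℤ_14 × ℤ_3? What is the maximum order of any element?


|ℤ_14 × ℤ_3| = 14 × 3 = 42
Max element order = lcm(14,3) = 42
Cyclic? Yes (gcd=1)

|ℤ_14×ℤ_3| = 42, max element order = 42


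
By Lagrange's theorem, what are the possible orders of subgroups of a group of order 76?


Lagrange's theorem: |H| divides |G|
|G| = 76
Divisors of 76: 1, 2, 4, 19, 38, 76

Possible subgroup orders: {1, 2, 4, 19, 38, 76}


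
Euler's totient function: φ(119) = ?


Factor n: 119 = 7 × 17
φ(n) = n · ∏(1 - 1/p) over distinct primes p | n
φ(119) = 119 · (1 - 1/7) · (1 - 1/17) = 96

φ(119) = 96


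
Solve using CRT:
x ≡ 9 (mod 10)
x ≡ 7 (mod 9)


m₁ = 10, m₂ = 9, gcd = 1, so CRT applies. M = m₁·m₂ = 90
Let M₁ = M/m₁ = 9, M₂ = M/m₂ = 10
Find y₁ ≡ M₁⁻¹ (mod m₁): 9⁻¹ ≡ 9 (mod 10)
Find y₂ ≡ M₂⁻¹ (mod m₂): 10⁻¹ ≡ 1 (mod 9)
x = a₁·M₁·y₁ + a₂·M₂·y₂ = 9·9·9 + 7·10·1 = 799
Reduce mod 90: x ≡ 79
Check: 79 mod 10 = 9 ✓, 79 mod 9 = 7 ✓

x ≡ 79 (mod 90)


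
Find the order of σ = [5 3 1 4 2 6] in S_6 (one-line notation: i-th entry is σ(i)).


Cycle decomposition: (1 5 2 3)
Cycle lengths: 4
Order = lcm(4) = 4

ord(σ) = 4


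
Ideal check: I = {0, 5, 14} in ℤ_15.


Check ideal conditions for I = {0, 5, 14} in ℤ_15:
(1) I is an additive subgroup? No
(2) For r ∈ ℤ_15 and a ∈ I: r·a ∈ I? No  [counterexample: r=2, a=5, r·a mod 15 = 10 ∉ I]

No, I is not an ideal of ℤ_15


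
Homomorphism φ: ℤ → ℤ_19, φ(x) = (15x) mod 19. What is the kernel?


Kernel = preimage of identity
ker(φ) = {x ∈ ℤ : 15x ≡ 0 (mod 19)}. gcd(15,19) = 1, so 15x ≡ 0 (mod 19) ⟺ x ≡ 0 (mod 19/1 = 19). Hence ker(φ) = 19ℤ

ker(φ) = 19ℤ


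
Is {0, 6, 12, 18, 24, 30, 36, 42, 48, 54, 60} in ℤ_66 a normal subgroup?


H = {0, 6, 12, 18, 24, 30, 36, 42, 48, 54, 60} in ℤ_66
ℤ_66 is abelian; every subgroup of an abelian group is normal

Yes, normal subgroup


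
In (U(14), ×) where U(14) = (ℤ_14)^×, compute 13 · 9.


Operation: multiplication mod 14
13 · 9 = (a × b) mod 14 with a = 13, b = 9

13 · 9 = 5


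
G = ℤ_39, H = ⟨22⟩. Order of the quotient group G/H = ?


|⟨22⟩| = n / gcd(22, 39) = 39 / 1 = 39
H is normal (ℤ_39 is abelian).
|G/H| = |G| / |H| = 39 / 39 = 1

|G/H| = 1


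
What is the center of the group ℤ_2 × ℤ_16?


Z(G) = {g ∈ G | gx = xg for all x ∈ G}
Direct product of abelian groups is abelian, so Z(G) = G

Z(ℤ_2 × ℤ_16) = ℤ_2 × ℤ_16


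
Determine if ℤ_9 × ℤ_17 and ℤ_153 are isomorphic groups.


Comparing ℤ_9 × ℤ_17 and ℤ_153:
gcd(9,17) = 1, so ℤ_9 × ℤ_17 ≅ ℤ_153 (CRT)

Yes, ℤ_9 × ℤ_17 ≅ ℤ_153


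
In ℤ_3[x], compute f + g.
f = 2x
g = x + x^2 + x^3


Add coefficients mod 3:
x^0: 0 + 0 = 0 (mod 3)
x^1: 2 + 1 = 0 (mod 3)
x^2: 0 + 1 = 1 (mod 3)
x^3: 0 + 1 = 1 (mod 3)
Result: x^2 + x^3

f + g = x^2 + x^3


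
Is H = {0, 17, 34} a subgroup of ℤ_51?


Subgroup test for H = {0, 17, 34} in (ℤ_51, +):
(1) 0 ∈ H? Yes
(2) Closure: for all a,b ∈ H, (a+b) mod 51 ∈ H? Yes
(3) Inverses: for all a ∈ H, -a mod 51 ∈ H? Yes

Yes, H is a subgroup of ℤ_51


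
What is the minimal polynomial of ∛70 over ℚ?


∛70 satisfies x³ - 70 = 0, irreducible over ℚ (no rational root; 70 is not a perfect cube)

Minimal polynomial: x³ - 70


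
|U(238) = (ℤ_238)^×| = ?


U(n) is the group of units mod n; |U(n)| = φ(n)
|U(238)| = φ(238) = 96

|U(238) = (ℤ_238)^×| = 96


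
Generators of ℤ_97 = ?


g generates ℤ_n iff gcd(g,n) = 1
Prime factors of 97: 97
Generators are g ∈ {1,...,96} not divisible by any of these primes.
Generators: {1, 2, 3, 4, 5, 6, 7, 8, 9, 10, 11, 12, 13, 14, 15, 16, 17, 18, 19, 20, 21, 22, 23, 24, 25, 26, 27, 28, 29, 30, 31, 32, 33, 34, 35, 36, 37, 38, 39, 40, 41, 42, 43, 44, 45, 46, 47, 48, 49, 50, 51, 52, 53, 54, 55, 56, 57, 58, 59, 60, 61, 62, 63, 64, 65, 66, 67, 68, 69, 70, 71, 72, 73, 74, 75, 76, 77, 78, 79, 80, 81, 82, 83, 84, 85, 86, 87, 88, 89, 90, 91, 92, 93, 94, 95, 96}
Number of generators = φ(97) = 96

Generators of ℤ_97 = {1, 2, 3, 4, 5, 6, 7, 8, 9, 10, 11, 12, 13, 14, 15, 16, 17, 18, 19, 20, 21, 22, 23, 24, 25, 26, 27, 28, 29, 30, 31, 32, 33, 34, 35, 36, 37, 38, 39, 40, 41, 42, 43, 44, 45, 46, 47, 48, 49, 50, 51, 52, 53, 54, 55, 56, 57, 58, 59, 60, 61, 62, 63, 64, 65, 66, 67, 68, 69, 70, 71, 72, 73, 74, 75, 76, 77, 78, 79, 80, 81, 82, 83, 84, 85, 86, 87, 88, 89, 90, 91, 92, 93, 94, 95, 96}


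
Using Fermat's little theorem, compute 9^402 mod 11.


Fermat's little theorem: if p is prime and gcd(a,p)=1, then a^(p-1) ≡ 1 (mod p)
p = 11 is prime, gcd(9,11) = 1
Reduce exponent: 402 mod 10 = 2
So 9^402 ≡ 9^2 (mod 11)
9^2 mod 11 = 4

9^402 ≡ 4 (mod 11)


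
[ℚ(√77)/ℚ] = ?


√77 has minimal polynomial x² - 77 (irreducible over ℚ since 77 is squarefree)

[ℚ(√77)/ℚ] = 2


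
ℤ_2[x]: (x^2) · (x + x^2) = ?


Expand and collect like terms; reduce coefficients mod 2:
x^0: 0·0 = 0 ≡ 0 (mod 2)
x^1: 0·1 + 0·0 = 0 ≡ 0 (mod 2)
x^2: 0·1 + 0·1 + 1·0 = 0 ≡ 0 (mod 2)
x^3: 0·1 + 1·1 = 1 ≡ 1 (mod 2)
x^4: 1·1 = 1 ≡ 1 (mod 2)
Result: x^3 + x^4

f · g = x^3 + x^4


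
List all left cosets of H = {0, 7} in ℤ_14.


H = {0, 7}, |H| = 2
Number of cosets = |G|/|H| = 14/2 = 7
0 + H = {0, 7}
1 + H = {1, 8}
2 + H = {2, 9}
3 + H = {3, 10}
4 + H = {4, 11}
5 + H = {5, 12}
6 + H = {6, 13}

Cosets: 0+H={0,7}; 1+H={1,8}; 2+H={2,9}; 3+H={3,10}; 4+H={4,11}; 5+H={5,12}; 6+H={6,13}


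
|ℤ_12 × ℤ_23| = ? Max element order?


|ℤ_12 × ℤ_23| = 12 × 23 = 276
Max element order = lcm(12,23) = 276
Cyclic? Yes (gcd=1)

|ℤ_12×ℤ_23| = 276, max element order = 276


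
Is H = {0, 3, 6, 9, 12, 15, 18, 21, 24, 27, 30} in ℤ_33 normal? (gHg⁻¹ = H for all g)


H = {0, 3, 6, 9, 12, 15, 18, 21, 24, 27, 30} in ℤ_33
ℤ_33 is abelian; every subgroup of an abelian group is normal

Yes, normal subgroup


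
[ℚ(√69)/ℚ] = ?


√69 has minimal polynomial x² - 69 (irreducible over ℚ since 69 is squarefree)

[ℚ(√69)/ℚ] = 2


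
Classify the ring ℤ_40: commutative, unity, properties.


ℤ_40 is a commutative ring with unity 1; 40 = 2×20 is composite, so 2·20 ≡ 0 gives zero divisors (not an integral domain)
Commutative: Yes
Integral domain: No
Has unity: Yes

ℤ_40: Commutative=Yes, Unity=Yes


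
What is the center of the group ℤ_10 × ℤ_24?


Z(G) = {g ∈ G | gx = xg for all x ∈ G}
Direct product of abelian groups is abelian, so Z(G) = G

Z(ℤ_10 × ℤ_24) = ℤ_10 × ℤ_24


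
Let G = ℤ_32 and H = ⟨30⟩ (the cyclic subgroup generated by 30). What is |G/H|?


|⟨30⟩| = n / gcd(30, 32) = 32 / 2 = 16
H is normal (ℤ_32 is abelian).
|G/H| = |G| / |H| = 32 / 16 = 2

|G/H| = 2


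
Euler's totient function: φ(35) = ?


Factor n: 35 = 5 × 7
φ(n) = n · ∏(1 - 1/p) over distinct primes p | n
φ(35) = 35 · (1 - 1/5) · (1 - 1/7) = 24

φ(35) = 24


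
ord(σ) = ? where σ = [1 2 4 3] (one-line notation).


Cycle decomposition: (3 4)
Cycle lengths: 2
Order = lcm(2) = 2

ord(σ) = 2


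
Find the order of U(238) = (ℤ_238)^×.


U(n) is the group of units mod n; |U(n)| = φ(n)
|U(238)| = φ(238) = 96

|U(238) = (ℤ_238)^×| = 96


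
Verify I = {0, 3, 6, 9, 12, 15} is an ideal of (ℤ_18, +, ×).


Check ideal conditions for I = {0, 3, 6, 9, 12, 15} in ℤ_18:
(1) I is an additive subgroup? Yes
(2) For r ∈ ℤ_18 and a ∈ I: r·a ∈ I? Yes

Yes, I is an ideal of ℤ_18


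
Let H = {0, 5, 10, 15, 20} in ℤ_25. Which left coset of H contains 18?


18 + H = {18 + h (mod 25) : h ∈ H}
18+0=18, 18+5=23, 18+10=3, 18+15=8, 18+20=13
18 + H = {3, 8, 13, 18, 23} = 3 + H

18 + H = {3, 8, 13, 18, 23}


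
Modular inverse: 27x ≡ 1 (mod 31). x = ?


Use the extended Euclidean algorithm to write 1 = 27·s + 31·t; then s mod 31 is the inverse.
Euclidean algorithm:
  27 = 0·31 + 27
  31 = 1·27 + 4
  27 = 6·4 + 3
  4 = 1·3 + 1
  3 = 3·1 + 0
gcd(27,31) = 1
Back-substitution gives: 27·(-8) + 31·(7) = 1
So 27⁻¹ ≡ -8 ≡ 23 (mod 31)
Check: 27 × 23 = 621 ≡ 1 (mod 31) ✓

27⁻¹ ≡ 23 (mod 31)


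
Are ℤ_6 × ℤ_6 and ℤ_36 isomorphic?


Comparing ℤ_6 × ℤ_6 and ℤ_36:
gcd(6,6) = 6 ≠ 1. Max element order in ℤ_6×ℤ_6 is lcm(6,6) = 6 < 36, so it has no element of order 36

No, ℤ_6 × ℤ_6 ≇ ℤ_36


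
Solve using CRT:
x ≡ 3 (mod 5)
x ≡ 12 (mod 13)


m₁ = 5, m₂ = 13, gcd = 1, so CRT applies. M = m₁·m₂ = 65
Let M₁ = M/m₁ = 13, M₂ = M/m₂ = 5
Find y₁ ≡ M₁⁻¹ (mod m₁): 13⁻¹ ≡ 2 (mod 5)
Find y₂ ≡ M₂⁻¹ (mod m₂): 5⁻¹ ≡ 8 (mod 13)
x = a₁·M₁·y₁ + a₂·M₂·y₂ = 3·13·2 + 12·5·8 = 558
Reduce mod 65: x ≡ 38
Check: 38 mod 5 = 3 ✓, 38 mod 13 = 12 ✓

x ≡ 38 (mod 65)


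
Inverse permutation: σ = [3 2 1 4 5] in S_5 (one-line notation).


To find σ⁻¹, swap domain and range:
σ(1) = 3 → σ⁻¹(3) = 1
σ(2) = 2 → σ⁻¹(2) = 2
σ(3) = 1 → σ⁻¹(1) = 3
σ(4) = 4 → σ⁻¹(4) = 4
σ(5) = 5 → σ⁻¹(5) = 5

σ⁻¹ = [3 2 1 4 5]


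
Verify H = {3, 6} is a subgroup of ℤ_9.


Subgroup test for H = {3, 6} in (ℤ_9, +):
(1) 0 ∈ H? No
(2) Closure: for all a,b ∈ H, (a+b) mod 9 ∈ H? No  [counterexample: 3 + 6 = 0 ∉ H]
(3) Inverses: for all a ∈ H, -a mod 9 ∈ H? Yes

No, H is not a subgroup of ℤ_9


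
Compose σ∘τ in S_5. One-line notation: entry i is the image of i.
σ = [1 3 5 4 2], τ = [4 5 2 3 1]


σ∘τ: apply τ first, then σ
1 →τ 4 →σ 4
2 →τ 5 →σ 2
3 →τ 2 →σ 3
4 →τ 3 →σ 5
5 →τ 1 →σ 1

σ∘τ = [4 2 3 5 1]


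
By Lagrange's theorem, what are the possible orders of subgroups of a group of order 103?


Lagrange's theorem: |H| divides |G|
|G| = 103
Divisors of 103: 1, 103

Possible subgroup orders: {1, 103}


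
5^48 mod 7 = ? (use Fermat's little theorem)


Fermat's little theorem: if p is prime and gcd(a,p)=1, then a^(p-1) ≡ 1 (mod p)
p = 7 is prime, gcd(5,7) = 1
Reduce exponent: 48 mod 6 = 0
So 5^48 ≡ 5^0 (mod 7)
5^0 = 1

5^48 ≡ 1 (mod 7)


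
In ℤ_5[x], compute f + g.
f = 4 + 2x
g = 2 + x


Add coefficients mod 5:
x^0: 4 + 2 = 1 (mod 5)
x^1: 2 + 1 = 3 (mod 5)
Result: 1 + 3x

f + g = 1 + 3x


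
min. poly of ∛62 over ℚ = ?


∛62 satisfies x³ - 62 = 0, irreducible over ℚ (no rational root; 62 is not a perfect cube)

Minimal polynomial: x³ - 62


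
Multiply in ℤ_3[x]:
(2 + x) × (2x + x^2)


Expand and collect like terms; reduce coefficients mod 3:
x^0: 2·0 = 0 ≡ 0 (mod 3)
x^1: 2·2 + 1·0 = 4 ≡ 1 (mod 3)
x^2: 2·1 + 1·2 = 4 ≡ 1 (mod 3)
x^3: 1·1 = 1 ≡ 1 (mod 3)
Result: x + x^2 + x^3

f · g = x + x^2 + x^3


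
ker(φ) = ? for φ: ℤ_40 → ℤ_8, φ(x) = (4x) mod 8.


Kernel = preimage of identity
ker(φ) = {x ∈ ℤ_40 : 4x ≡ 0 (mod 8)}. Since 8 | 40, φ is well-defined. The kernel is the cyclic subgroup ⟨2⟩ of ℤ_40 (order 20), i.e. {0, 2, 4, 6, 8, 10, 12, 14, 16, 18, 20, 22, 24, 26, 28, 30, 32, 34, 36, 38}

ker(φ) = {0, 2, 4, 6, 8, 10, 12, 14, 16, 18, 20, 22, 24, 26, 28, 30, 32, 34, 36, 38}


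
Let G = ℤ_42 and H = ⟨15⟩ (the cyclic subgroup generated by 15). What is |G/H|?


|⟨15⟩| = n / gcd(15, 42) = 42 / 3 = 14
H is normal (ℤ_42 is abelian).
|G/H| = |G| / |H| = 42 / 14 = 3

|G/H| = 3


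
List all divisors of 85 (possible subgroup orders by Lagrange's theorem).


Lagrange's theorem: |H| divides |G|
|G| = 85
Divisors of 85: 1, 5, 17, 85

Possible subgroup orders: {1, 5, 17, 85}


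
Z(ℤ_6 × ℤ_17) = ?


Z(G) = {g ∈ G | gx = xg for all x ∈ G}
Direct product of abelian groups is abelian, so Z(G) = G

Z(ℤ_6 × ℤ_17) = ℤ_6 × ℤ_17


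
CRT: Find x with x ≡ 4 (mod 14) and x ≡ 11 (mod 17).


m₁ = 14, m₂ = 17, gcd = 1, so CRT applies. M = m₁·m₂ = 238
Let M₁ = M/m₁ = 17, M₂ = M/m₂ = 14
Find y₁ ≡ M₁⁻¹ (mod m₁): 17⁻¹ ≡ 5 (mod 14)
Find y₂ ≡ M₂⁻¹ (mod m₂): 14⁻¹ ≡ 11 (mod 17)
x = a₁·M₁·y₁ + a₂·M₂·y₂ = 4·17·5 + 11·14·11 = 2034
Reduce mod 238: x ≡ 130
Check: 130 mod 14 = 4 ✓, 130 mod 17 = 11 ✓

x ≡ 130 (mod 238)


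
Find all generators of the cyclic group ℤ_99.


g generates ℤ_n iff gcd(g,n) = 1
Prime factors of 99: 3, 11
Generators are g ∈ {1,...,98} not divisible by any of these primes.
Generators: {1, 2, 4, 5, 7, 8, 10, 13, 14, 16, 17, 19, 20, 23, 25, 26, 28, 29, 31, 32, 34, 35, 37, 38, 40, 41, 43, 46, 47, 49, 50, 52, 53, 56, 58, 59, 61, 62, 64, 65, 67, 68, 70, 71, 73, 74, 76, 79, 80, 82, 83, 85, 86, 89, 91, 92, 94, 95, 97, 98}
Number of generators = φ(99) = 60

Generators of ℤ_99 = {1, 2, 4, 5, 7, 8, 10, 13, 14, 16, 17, 19, 20, 23, 25, 26, 28, 29, 31, 32, 34, 35, 37, 38, 40, 41, 43, 46, 47, 49, 50, 52, 53, 56, 58, 59, 61, 62, 64, 65, 67, 68, 70, 71, 73, 74, 76, 79, 80, 82, 83, 85, 86, 89, 91, 92, 94, 95, 97, 98}


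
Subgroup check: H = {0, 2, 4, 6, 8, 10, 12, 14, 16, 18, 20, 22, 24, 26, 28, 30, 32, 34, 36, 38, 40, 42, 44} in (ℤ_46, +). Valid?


Subgroup test for H = {0, 2, 4, 6, 8, 10, 12, 14, 16, 18, 20, 22, 24, 26, 28, 30, 32, 34, 36, 38, 40, 42, 44} in (ℤ_46, +):
(1) 0 ∈ H? Yes
(2) Closure: for all a,b ∈ H, (a+b) mod 46 ∈ H? Yes
(3) Inverses: for all a ∈ H, -a mod 46 ∈ H? Yes

Yes, H is a subgroup of ℤ_46


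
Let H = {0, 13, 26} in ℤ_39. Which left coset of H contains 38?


38 + H = {38 + h (mod 39) : h ∈ H}
38+0=38, 38+13=12, 38+26=25
38 + H = {12, 25, 38} = 12 + H

38 + H = {12, 25, 38}


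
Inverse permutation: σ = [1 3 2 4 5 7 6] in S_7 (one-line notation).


To find σ⁻¹, swap domain and range:
σ(1) = 1 → σ⁻¹(1) = 1
σ(2) = 3 → σ⁻¹(3) = 2
σ(3) = 2 → σ⁻¹(2) = 3
σ(4) = 4 → σ⁻¹(4) = 4
σ(5) = 5 → σ⁻¹(5) = 5
σ(6) = 7 → σ⁻¹(7) = 6
σ(7) = 6 → σ⁻¹(6) = 7

σ⁻¹ = [1 3 2 4 5 7 6]


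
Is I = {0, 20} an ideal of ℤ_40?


Check ideal conditions for I = {0, 20} in ℤ_40:
(1) I is an additive subgroup? Yes
(2) For r ∈ ℤ_40 and a ∈ I: r·a ∈ I? Yes

Yes, I is an ideal of ℤ_40


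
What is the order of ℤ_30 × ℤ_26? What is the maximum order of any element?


|ℤ_30 × ℤ_26| = 30 × 26 = 780
Max element order = lcm(30,26) = 390
Cyclic? No (gcd=2)

|ℤ_30×ℤ_26| = 780, max element order = 390


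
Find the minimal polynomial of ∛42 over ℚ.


∛42 satisfies x³ - 42 = 0, irreducible over ℚ (no rational root; 42 is not a perfect cube)

Minimal polynomial: x³ - 42


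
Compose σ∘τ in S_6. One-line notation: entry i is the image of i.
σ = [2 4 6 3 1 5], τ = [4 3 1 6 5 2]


σ∘τ: apply τ first, then σ
1 →τ 4 →σ 3
2 →τ 3 →σ 6
3 →τ 1 →σ 2
4 →τ 6 →σ 5
5 →τ 5 →σ 1
6 →τ 2 →σ 4

σ∘τ = [3 6 2 5 1 4]


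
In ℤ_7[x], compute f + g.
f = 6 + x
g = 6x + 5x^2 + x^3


Add coefficients mod 7:
x^0: 6 + 0 = 6 (mod 7)
x^1: 1 + 6 = 0 (mod 7)
x^2: 0 + 5 = 5 (mod 7)
x^3: 0 + 1 = 1 (mod 7)
Result: 6 + 5x^2 + x^3

f + g = 6 + 5x^2 + x^3


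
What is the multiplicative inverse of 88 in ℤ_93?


Use the extended Euclidean algorithm to write 1 = 88·s + 93·t; then s mod 93 is the inverse.
Euclidean algorithm:
  88 = 0·93 + 88
  93 = 1·88 + 5
  88 = 17·5 + 3
  5 = 1·3 + 2
  3 = 1·2 + 1
  2 = 2·1 + 0
gcd(88,93) = 1
Back-substitution gives: 88·(37) + 93·(-35) = 1
So 88⁻¹ ≡ 37 ≡ 37 (mod 93)
Check: 88 × 37 = 3256 ≡ 1 (mod 93) ✓

88⁻¹ ≡ 37 (mod 93)


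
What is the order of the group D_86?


|D_n| = 2n (n rotations and n reflections)
|D_86| = 2×86 = 172

|D_86| = 172


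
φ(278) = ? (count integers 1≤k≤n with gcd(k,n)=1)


Factor n: 278 = 2 × 139
φ(n) = n · ∏(1 - 1/p) over distinct primes p | n
φ(278) = 278 · (1 - 1/2) · (1 - 1/139) = 138

φ(278) = 138


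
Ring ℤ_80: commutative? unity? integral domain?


ℤ_80 is a commutative ring with unity 1; 80 = 2×40 is composite, so 2·40 ≡ 0 gives zero divisors (not an integral domain)
Commutative: Yes
Integral domain: No
Has unity: Yes

ℤ_80: Commutative=Yes, Unity=Yes


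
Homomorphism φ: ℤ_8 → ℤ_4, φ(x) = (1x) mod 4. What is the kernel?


Kernel = preimage of identity
ker(φ) = {x ∈ ℤ_8 : 1x ≡ 0 (mod 4)}. Since 4 | 8, φ is well-defined. The kernel is the cyclic subgroup ⟨4⟩ of ℤ_8 (order 2), i.e. {0, 4}

ker(φ) = {0, 4}


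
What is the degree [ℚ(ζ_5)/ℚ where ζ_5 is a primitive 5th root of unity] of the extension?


[ℚ(ζ_n):ℚ] = deg Φ_n(x) = φ(n). Here φ(5) = 4

[ℚ(ζ_5)/ℚ where ζ_5 is a primitive 5th root of unity] = 4


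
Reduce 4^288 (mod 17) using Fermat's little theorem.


Fermat's little theorem: if p is prime and gcd(a,p)=1, then a^(p-1) ≡ 1 (mod p)
p = 17 is prime, gcd(4,17) = 1
Reduce exponent: 288 mod 16 = 0
So 4^288 ≡ 4^0 (mod 17)
4^0 = 1

4^288 ≡ 1 (mod 17)


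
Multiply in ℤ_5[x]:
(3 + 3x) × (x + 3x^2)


Expand and collect like terms; reduce coefficients mod 5:
x^0: 3·0 = 0 ≡ 0 (mod 5)
x^1: 3·1 + 3·0 = 3 ≡ 3 (mod 5)
x^2: 3·3 + 3·1 = 12 ≡ 2 (mod 5)
x^3: 3·3 = 9 ≡ 4 (mod 5)
Result: 3x + 2x^2 + 4x^3

f · g = 3x + 2x^2 + 4x^3


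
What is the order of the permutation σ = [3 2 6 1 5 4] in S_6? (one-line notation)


Cycle decomposition: (1 3 6 4)
Cycle lengths: 4
Order = lcm(4) = 4

ord(σ) = 4


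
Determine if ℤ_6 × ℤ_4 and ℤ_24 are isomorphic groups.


Comparing ℤ_6 × ℤ_4 and ℤ_24:
gcd(6,4) = 2 ≠ 1. Max element order in ℤ_6×ℤ_4 is lcm(6,4) = 12 < 24, so it has no element of order 24

No, ℤ_6 × ℤ_4 ≇ ℤ_24


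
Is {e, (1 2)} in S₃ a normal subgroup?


H = {e, (1 2)} in S₃
(1 3)(1 2)(1 3)⁻¹ = (2 3) ∉ {e, (1 2)}, so it is not normal

No, not a normal subgroup


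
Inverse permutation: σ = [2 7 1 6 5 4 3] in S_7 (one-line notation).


To find σ⁻¹, swap domain and range:
σ(1) = 2 → σ⁻¹(2) = 1
σ(2) = 7 → σ⁻¹(7) = 2
σ(3) = 1 → σ⁻¹(1) = 3
σ(4) = 6 → σ⁻¹(6) = 4
σ(5) = 5 → σ⁻¹(5) = 5
σ(6) = 4 → σ⁻¹(4) = 6
σ(7) = 3 → σ⁻¹(3) = 7

σ⁻¹ = [3 1 7 6 5 4 2]


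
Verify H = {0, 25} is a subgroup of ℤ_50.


Subgroup test for H = {0, 25} in (ℤ_50, +):
(1) 0 ∈ H? Yes
(2) Closure: for all a,b ∈ H, (a+b) mod 50 ∈ H? Yes
(3) Inverses: for all a ∈ H, -a mod 50 ∈ H? Yes

Yes, H is a subgroup of ℤ_50


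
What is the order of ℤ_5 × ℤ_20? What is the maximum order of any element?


|ℤ_5 × ℤ_20| = 5 × 20 = 100
Max element order = lcm(5,20) = 20
Cyclic? No (gcd=5)

|ℤ_5×ℤ_20| = 100, max element order = 20


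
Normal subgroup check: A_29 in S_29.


H = A_29 in S_29
A_29 has index 2 in S_29, and every subgroup of index 2 is normal

Yes, normal subgroup


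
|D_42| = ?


|D_n| = 2n (n rotations and n reflections)
|D_42| = 2×42 = 84

|D_42| = 84


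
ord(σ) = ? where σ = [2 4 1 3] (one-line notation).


Cycle decomposition: (1 2 4 3)
Cycle lengths: 4
Order = lcm(4) = 4

ord(σ) = 4


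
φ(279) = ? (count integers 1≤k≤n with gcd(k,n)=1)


Factor n: 279 = 3^2 × 31
φ(n) = n · ∏(1 - 1/p) over distinct primes p | n
φ(279) = 279 · (1 - 1/3) · (1 - 1/31) = 180

φ(279) = 180


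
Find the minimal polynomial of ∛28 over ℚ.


∛28 satisfies x³ - 28 = 0, irreducible over ℚ (no rational root; 28 is not a perfect cube)

Minimal polynomial: x³ - 28


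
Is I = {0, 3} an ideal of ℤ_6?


Check ideal conditions for I = {0, 3} in ℤ_6:
(1) I is an additive subgroup? Yes
(2) For r ∈ ℤ_6 and a ∈ I: r·a ∈ I? Yes

Yes, I is an ideal of ℤ_6


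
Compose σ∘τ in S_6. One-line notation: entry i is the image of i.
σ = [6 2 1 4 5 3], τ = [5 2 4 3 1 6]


σ∘τ: apply τ first, then σ
1 →τ 5 →σ 5
2 →τ 2 →σ 2
3 →τ 4 →σ 4
4 →τ 3 →σ 1
5 →τ 1 →σ 6
6 →τ 6 →σ 3

σ∘τ = [5 2 4 1 6 3]


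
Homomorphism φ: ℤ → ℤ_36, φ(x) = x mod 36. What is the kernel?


Kernel = preimage of identity
ker(φ) = {x ∈ ℤ : x ≡ 0 (mod 36)} = 36ℤ = {0, ±36, ±72, ...}

ker(φ) = 36ℤ


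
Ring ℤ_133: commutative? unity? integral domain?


ℤ_133 is a commutative ring with unity 1; 133 = 7×19 is composite, so 7·19 ≡ 0 gives zero divisors (not an integral domain)
Commutative: Yes
Integral domain: No
Has unity: Yes

ℤ_133: Commutative=Yes, Unity=Yes


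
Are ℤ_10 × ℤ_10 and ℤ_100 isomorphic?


Comparing ℤ_10 × ℤ_10 and ℤ_100:
gcd(10,10) = 10 ≠ 1. Max element order in ℤ_10×ℤ_10 is lcm(10,10) = 10 < 100, so it has no element of order 100

No, ℤ_10 × ℤ_10 ≇ ℤ_100


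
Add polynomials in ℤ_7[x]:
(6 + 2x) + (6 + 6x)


Add coefficients mod 7:
x^0: 6 + 6 = 5 (mod 7)
x^1: 2 + 6 = 1 (mod 7)
Result: 5 + x

f + g = 5 + x


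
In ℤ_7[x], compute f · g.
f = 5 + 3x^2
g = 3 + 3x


Expand and collect like terms; reduce coefficients mod 7:
x^0: 5·3 = 15 ≡ 1 (mod 7)
x^1: 5·3 + 0·3 = 15 ≡ 1 (mod 7)
x^2: 0·3 + 3·3 = 9 ≡ 2 (mod 7)
x^3: 3·3 = 9 ≡ 2 (mod 7)
Result: 1 + x + 2x^2 + 2x^3

f · g = 1 + x + 2x^2 + 2x^3


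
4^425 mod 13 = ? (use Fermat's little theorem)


Fermat's little theorem: if p is prime and gcd(a,p)=1, then a^(p-1) ≡ 1 (mod p)
p = 13 is prime, gcd(4,13) = 1
Reduce exponent: 425 mod 12 = 5
So 4^425 ≡ 4^5 (mod 13)
4^5 mod 13 = 10

4^425 ≡ 10 (mod 13)


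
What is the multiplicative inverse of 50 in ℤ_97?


Use the extended Euclidean algorithm to write 1 = 50·s + 97·t; then s mod 97 is the inverse.
Euclidean algorithm:
  50 = 0·97 + 50
  97 = 1·50 + 47
  50 = 1·47 + 3
  47 = 15·3 + 2
  3 = 1·2 + 1
  2 = 2·1 + 0
gcd(50,97) = 1
Back-substitution gives: 50·(33) + 97·(-17) = 1
So 50⁻¹ ≡ 33 ≡ 33 (mod 97)
Check: 50 × 33 = 1650 ≡ 1 (mod 97) ✓

50⁻¹ ≡ 33 (mod 97)


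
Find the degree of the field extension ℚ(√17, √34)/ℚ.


[ℚ(√17,√34):ℚ] = [ℚ(√17,√34):ℚ(√17)]·[ℚ(√17):ℚ] = 2·2 = 4

[ℚ(√17, √34)/ℚ] = 4


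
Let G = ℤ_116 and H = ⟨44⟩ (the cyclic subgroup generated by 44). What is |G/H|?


|⟨44⟩| = n / gcd(44, 116) = 116 / 4 = 29
H is normal (ℤ_116 is abelian).
|G/H| = |G| / |H| = 116 / 29 = 4

|G/H| = 4


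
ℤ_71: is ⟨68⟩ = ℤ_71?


g generates ℤ_n iff gcd(g, n) = 1
gcd(68, 71) = 1
Since gcd = 1, 68 is a generator.

Yes, 68 generates ℤ_71


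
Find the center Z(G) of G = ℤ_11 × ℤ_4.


Z(G) = {g ∈ G | gx = xg for all x ∈ G}
Direct product of abelian groups is abelian, so Z(G) = G

Z(ℤ_11 × ℤ_4) = ℤ_11 × ℤ_4


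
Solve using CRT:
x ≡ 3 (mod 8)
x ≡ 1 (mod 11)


m₁ = 8, m₂ = 11, gcd = 1, so CRT applies. M = m₁·m₂ = 88
Let M₁ = M/m₁ = 11, M₂ = M/m₂ = 8
Find y₁ ≡ M₁⁻¹ (mod m₁): 11⁻¹ ≡ 3 (mod 8)
Find y₂ ≡ M₂⁻¹ (mod m₂): 8⁻¹ ≡ 7 (mod 11)
x = a₁·M₁·y₁ + a₂·M₂·y₂ = 3·11·3 + 1·8·7 = 155
Reduce mod 88: x ≡ 67
Check: 67 mod 8 = 3 ✓, 67 mod 11 = 1 ✓

x ≡ 67 (mod 88)


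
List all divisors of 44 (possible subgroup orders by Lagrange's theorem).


Lagrange's theorem: |H| divides |G|
|G| = 44
Divisors of 44: 1, 2, 4, 11, 22, 44

Possible subgroup orders: {1, 2, 4, 11, 22, 44}


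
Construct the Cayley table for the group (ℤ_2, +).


Elements: {0, 1}
Operation: addition mod 2
Entry (a, b) = (a + b) mod 2

Cayley table:
  | 0 | 1
0 | 0 | 1
1 | 1 | 0


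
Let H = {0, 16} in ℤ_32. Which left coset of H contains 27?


27 + H = {27 + h (mod 32) : h ∈ H}
27+0=27, 27+16=11
27 + H = {11, 27} = 11 + H

27 + H = {11, 27}


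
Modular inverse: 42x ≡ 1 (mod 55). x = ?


Use the extended Euclidean algorithm to write 1 = 42·s + 55·t; then s mod 55 is the inverse.
Euclidean algorithm:
  42 = 0·55 + 42
  55 = 1·42 + 13
  42 = 3·13 + 3
  13 = 4·3 + 1
  3 = 3·1 + 0
gcd(42,55) = 1
Back-substitution gives: 42·(-17) + 55·(13) = 1
So 42⁻¹ ≡ -17 ≡ 38 (mod 55)
Check: 42 × 38 = 1596 ≡ 1 (mod 55) ✓

42⁻¹ ≡ 38 (mod 55)


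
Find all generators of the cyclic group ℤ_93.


g generates ℤ_n iff gcd(g,n) = 1
Prime factors of 93: 3, 31
Generators are g ∈ {1,...,92} not divisible by any of these primes.
Generators: {1, 2, 4, 5, 7, 8, 10, 11, 13, 14, 16, 17, 19, 20, 22, 23, 25, 26, 28, 29, 32, 34, 35, 37, 38, 40, 41, 43, 44, 46, 47, 49, 50, 52, 53, 55, 56, 58, 59, 61, 64, 65, 67, 68, 70, 71, 73, 74, 76, 77, 79, 80, 82, 83, 85, 86, 88, 89, 91, 92}
Number of generators = φ(93) = 60

Generators of ℤ_93 = {1, 2, 4, 5, 7, 8, 10, 11, 13, 14, 16, 17, 19, 20, 22, 23, 25, 26, 28, 29, 32, 34, 35, 37, 38, 40, 41, 43, 44, 46, 47, 49, 50, 52, 53, 55, 56, 58, 59, 61, 64, 65, 67, 68, 70, 71, 73, 74, 76, 77, 79, 80, 82, 83, 85, 86, 88, 89, 91, 92}


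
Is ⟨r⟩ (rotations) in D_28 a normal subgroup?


H = ⟨r⟩ (rotations) in D_28
The rotation subgroup ⟨r⟩ has index 2 in D_28, so it is normal

Yes, normal subgroup


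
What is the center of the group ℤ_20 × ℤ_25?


Z(G) = {g ∈ G | gx = xg for all x ∈ G}
Direct product of abelian groups is abelian, so Z(G) = G

Z(ℤ_20 × ℤ_25) = ℤ_20 × ℤ_25


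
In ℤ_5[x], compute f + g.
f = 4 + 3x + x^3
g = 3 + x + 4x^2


Add coefficients mod 5:
x^0: 4 + 3 = 2 (mod 5)
x^1: 3 + 1 = 4 (mod 5)
x^2: 0 + 4 = 4 (mod 5)
x^3: 1 + 0 = 1 (mod 5)
Result: 2 + 4x + 4x^2 + x^3

f + g = 2 + 4x + 4x^2 + x^3


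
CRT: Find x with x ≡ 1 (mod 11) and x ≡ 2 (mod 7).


m₁ = 11, m₂ = 7, gcd = 1, so CRT applies. M = m₁·m₂ = 77
Let M₁ = M/m₁ = 7, M₂ = M/m₂ = 11
Find y₁ ≡ M₁⁻¹ (mod m₁): 7⁻¹ ≡ 8 (mod 11)
Find y₂ ≡ M₂⁻¹ (mod m₂): 11⁻¹ ≡ 2 (mod 7)
x = a₁·M₁·y₁ + a₂·M₂·y₂ = 1·7·8 + 2·11·2 = 100
Reduce mod 77: x ≡ 23
Check: 23 mod 11 = 1 ✓, 23 mod 7 = 2 ✓

x ≡ 23 (mod 77)


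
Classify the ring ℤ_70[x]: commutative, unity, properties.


ℤ_70 has zero divisors (2·35 ≡ 0), and these lift to constant zero divisors in ℤ_70[x]; so not an integral domain
Commutative: Yes
Integral domain: No
Has unity: Yes

ℤ_70[x]: Commutative=Yes, Unity=Yes


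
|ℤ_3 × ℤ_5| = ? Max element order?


|ℤ_3 × ℤ_5| = 3 × 5 = 15
Max element order = lcm(3,5) = 15
Cyclic? Yes (gcd=1)

|ℤ_3×ℤ_5| = 15, max element order = 15


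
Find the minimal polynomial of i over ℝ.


i satisfies x² + 1 = 0, irreducible over ℝ

Minimal polynomial: x² + 1


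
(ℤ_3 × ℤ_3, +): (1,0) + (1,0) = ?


Operation: componentwise addition mod (3, 3)
(1,0) + (1,0) = ((a₁+b₁) mod 3, (a₂+b₂) mod 3) with a = (1,0), b = (1,0)

(1,0) + (1,0) = (2,0)


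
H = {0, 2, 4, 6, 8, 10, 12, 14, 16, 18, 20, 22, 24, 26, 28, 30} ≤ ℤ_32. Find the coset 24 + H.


24 + H = {24 + h (mod 32) : h ∈ H}
24+0=24, 24+2=26, 24+4=28, 24+6=30, 24+8=0, 24+10=2, 24+12=4, 24+14=6, 24+16=8, 24+18=10, 24+20=12, 24+22=14, 24+24=16, 24+26=18, 24+28=20, 24+30=22
24 + H = {0, 2, 4, 6, 8, 10, 12, 14, 16, 18, 20, 22, 24, 26, 28, 30} = 0 + H

24 + H = {0, 2, 4, 6, 8, 10, 12, 14, 16, 18, 20, 22, 24, 26, 28, 30}


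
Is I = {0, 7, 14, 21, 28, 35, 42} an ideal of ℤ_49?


Check ideal conditions for I = {0, 7, 14, 21, 28, 35, 42} in ℤ_49:
(1) I is an additive subgroup? Yes
(2) For r ∈ ℤ_49 and a ∈ I: r·a ∈ I? Yes

Yes, I is an ideal of ℤ_49


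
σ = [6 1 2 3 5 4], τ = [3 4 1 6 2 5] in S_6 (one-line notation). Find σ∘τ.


σ∘τ: apply τ first, then σ
1 →τ 3 →σ 2
2 →τ 4 →σ 3
3 →τ 1 →σ 6
4 →τ 6 →σ 4
5 →τ 2 →σ 1
6 →τ 5 →σ 5

σ∘τ = [2 3 6 4 1 5]


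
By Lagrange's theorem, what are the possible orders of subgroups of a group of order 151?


Lagrange's theorem: |H| divides |G|
|G| = 151
Divisors of 151: 1, 151

Possible subgroup orders: {1, 151}


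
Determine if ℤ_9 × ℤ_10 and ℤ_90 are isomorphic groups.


Comparing ℤ_9 × ℤ_10 and ℤ_90:
gcd(9,10) = 1, so ℤ_9 × ℤ_10 ≅ ℤ_90 (CRT)

Yes, ℤ_9 × ℤ_10 ≅ ℤ_90


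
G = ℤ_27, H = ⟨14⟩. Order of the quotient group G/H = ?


|⟨14⟩| = n / gcd(14, 27) = 27 / 1 = 27
H is normal (ℤ_27 is abelian).
|G/H| = |G| / |H| = 27 / 27 = 1

|G/H| = 1


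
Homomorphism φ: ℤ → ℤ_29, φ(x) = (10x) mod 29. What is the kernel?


Kernel = preimage of identity
ker(φ) = {x ∈ ℤ : 10x ≡ 0 (mod 29)}. gcd(10,29) = 1, so 10x ≡ 0 (mod 29) ⟺ x ≡ 0 (mod 29/1 = 29). Hence ker(φ) = 29ℤ

ker(φ) = 29ℤ


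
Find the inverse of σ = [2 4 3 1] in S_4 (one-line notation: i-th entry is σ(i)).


To find σ⁻¹, swap domain and range:
σ(1) = 2 → σ⁻¹(2) = 1
σ(2) = 4 → σ⁻¹(4) = 2
σ(3) = 3 → σ⁻¹(3) = 3
σ(4) = 1 → σ⁻¹(1) = 4

σ⁻¹ = [4 1 3 2]


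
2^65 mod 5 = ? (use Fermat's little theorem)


Fermat's little theorem: if p is prime and gcd(a,p)=1, then a^(p-1) ≡ 1 (mod p)
p = 5 is prime, gcd(2,5) = 1
Reduce exponent: 65 mod 4 = 1
So 2^65 ≡ 2^1 (mod 5)
2^1 mod 5 = 2

2^65 ≡ 2 (mod 5)


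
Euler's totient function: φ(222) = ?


Factor n: 222 = 2 × 3 × 37
φ(n) = n · ∏(1 - 1/p) over distinct primes p | n
φ(222) = 222 · (1 - 1/2) · (1 - 1/3) · (1 - 1/37) = 72

φ(222) = 72


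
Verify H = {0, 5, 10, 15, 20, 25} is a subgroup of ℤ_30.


Subgroup test for H = {0, 5, 10, 15, 20, 25} in (ℤ_30, +):
(1) 0 ∈ H? Yes
(2) Closure: for all a,b ∈ H, (a+b) mod 30 ∈ H? Yes
(3) Inverses: for all a ∈ H, -a mod 30 ∈ H? Yes

Yes, H is a subgroup of ℤ_30


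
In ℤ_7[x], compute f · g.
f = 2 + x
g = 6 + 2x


Expand and collect like terms; reduce coefficients mod 7:
x^0: 2·6 = 12 ≡ 5 (mod 7)
x^1: 2·2 + 1·6 = 10 ≡ 3 (mod 7)
x^2: 1·2 = 2 ≡ 2 (mod 7)
Result: 5 + 3x + 2x^2

f · g = 5 + 3x + 2x^2


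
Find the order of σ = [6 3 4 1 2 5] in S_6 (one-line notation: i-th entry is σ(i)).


Cycle decomposition: (1 6 5 2 3 4)
Cycle lengths: 6
Order = lcm(6) = 6

ord(σ) = 6


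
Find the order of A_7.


|A_n| = n!/2 (even permutations)
|A_7| = 7!/2 = 5040/2 = 2520

|A_7| = 2520


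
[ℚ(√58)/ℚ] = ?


√58 has minimal polynomial x² - 58 (irreducible over ℚ since 58 is squarefree)

[ℚ(√58)/ℚ] = 2


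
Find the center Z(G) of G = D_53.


Z(G) = {g ∈ G | gx = xg for all x ∈ G}
For odd n, Z(D_n) = {e}: no nontrivial rotation commutes with all reflections

Z(D_53) = {e}


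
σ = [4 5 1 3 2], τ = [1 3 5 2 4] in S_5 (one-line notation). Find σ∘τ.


σ∘τ: apply τ first, then σ
1 →τ 1 →σ 4
2 →τ 3 →σ 1
3 →τ 5 →σ 2
4 →τ 2 →σ 5
5 →τ 4 →σ 3

σ∘τ = [4 1 2 5 3]


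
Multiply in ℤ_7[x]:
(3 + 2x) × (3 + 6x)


Expand and collect like terms; reduce coefficients mod 7:
x^0: 3·3 = 9 ≡ 2 (mod 7)
x^1: 3·6 + 2·3 = 24 ≡ 3 (mod 7)
x^2: 2·6 = 12 ≡ 5 (mod 7)
Result: 2 + 3x + 5x^2

f · g = 2 + 3x + 5x^2


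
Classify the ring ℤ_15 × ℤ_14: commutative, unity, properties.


Direct product ring; commutative with unity (1,1); but (1,0)·(0,1) = (0,0) gives zero divisors, so not an integral domain
Commutative: Yes
Integral domain: No
Has unity: Yes

ℤ_15 × ℤ_14: Commutative=Yes, Unity=Yes


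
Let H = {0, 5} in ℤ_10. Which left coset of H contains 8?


8 + H = {8 + h (mod 10) : h ∈ H}
8+0=8, 8+5=3
8 + H = {3, 8} = 3 + H

8 + H = {3, 8}


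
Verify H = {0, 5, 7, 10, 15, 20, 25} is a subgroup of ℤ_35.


Subgroup test for H = {0, 5, 7, 10, 15, 20, 25} in (ℤ_35, +):
(1) 0 ∈ H? Yes
(2) Closure: for all a,b ∈ H, (a+b) mod 35 ∈ H? No  [counterexample: 5 + 7 = 12 ∉ H]
(3) Inverses: for all a ∈ H, -a mod 35 ∈ H? No

No, H is not a subgroup of ℤ_35


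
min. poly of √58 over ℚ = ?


√58 satisfies x² - 58 = 0, irreducible over ℚ since 58 is squarefree

Minimal polynomial: x² - 58


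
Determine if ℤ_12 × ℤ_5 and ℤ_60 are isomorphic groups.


Comparing ℤ_12 × ℤ_5 and ℤ_60:
gcd(12,5) = 1, so ℤ_12 × ℤ_5 ≅ ℤ_60 (CRT)

Yes, ℤ_12 × ℤ_5 ≅ ℤ_60


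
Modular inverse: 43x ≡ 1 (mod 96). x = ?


Use the extended Euclidean algorithm to write 1 = 43·s + 96·t; then s mod 96 is the inverse.
Euclidean algorithm:
  43 = 0·96 + 43
  96 = 2·43 + 10
  43 = 4·10 + 3
  10 = 3·3 + 1
  3 = 3·1 + 0
gcd(43,96) = 1
Back-substitution gives: 43·(-29) + 96·(13) = 1
So 43⁻¹ ≡ -29 ≡ 67 (mod 96)
Check: 43 × 67 = 2881 ≡ 1 (mod 96) ✓

43⁻¹ ≡ 67 (mod 96)


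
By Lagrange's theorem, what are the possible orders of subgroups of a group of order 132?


Lagrange's theorem: |H| divides |G|
|G| = 132
Divisors of 132: 1, 2, 3, 4, 6, 11, 12, 22, 33, 44, 66, 132

Possible subgroup orders: {1, 2, 3, 4, 6, 11, 12, 22, 33, 44, 66, 132}


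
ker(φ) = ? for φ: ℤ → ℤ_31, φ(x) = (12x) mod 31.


Kernel = preimage of identity
ker(φ) = {x ∈ ℤ : 12x ≡ 0 (mod 31)}. gcd(12,31) = 1, so 12x ≡ 0 (mod 31) ⟺ x ≡ 0 (mod 31/1 = 31). Hence ker(φ) = 31ℤ

ker(φ) = 31ℤ


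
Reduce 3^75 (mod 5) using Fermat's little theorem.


Fermat's little theorem: if p is prime and gcd(a,p)=1, then a^(p-1) ≡ 1 (mod p)
p = 5 is prime, gcd(3,5) = 1
Reduce exponent: 75 mod 4 = 3
So 3^75 ≡ 3^3 (mod 5)
3^3 mod 5 = 2

3^75 ≡ 2 (mod 5)


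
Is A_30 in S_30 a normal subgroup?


H = A_30 in S_30
A_30 has index 2 in S_30, and every subgroup of index 2 is normal

Yes, normal subgroup


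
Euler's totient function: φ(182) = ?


Factor n: 182 = 2 × 7 × 13
φ(n) = n · ∏(1 - 1/p) over distinct primes p | n
φ(182) = 182 · (1 - 1/2) · (1 - 1/7) · (1 - 1/13) = 72

φ(182) = 72


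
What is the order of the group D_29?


|D_n| = 2n (n rotations and n reflections)
|D_29| = 2×29 = 58

|D_29| = 58


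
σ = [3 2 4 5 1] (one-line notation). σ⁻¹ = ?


To find σ⁻¹, swap domain and range:
σ(1) = 3 → σ⁻¹(3) = 1
σ(2) = 2 → σ⁻¹(2) = 2
σ(3) = 4 → σ⁻¹(4) = 3
σ(4) = 5 → σ⁻¹(5) = 4
σ(5) = 1 → σ⁻¹(1) = 5

σ⁻¹ = [5 2 1 3 4]


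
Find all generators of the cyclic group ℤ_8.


g generates ℤ_n iff gcd(g,n) = 1
Checking each g ∈ {1,...,7}:
gcd(1,8) = 1
gcd(2,8) = 2
gcd(3,8) = 1
gcd(4,8) = 4
gcd(5,8) = 1
gcd(6,8) = 2
gcd(7,8) = 1
Generators: {1, 3, 5, 7}
Number of generators = φ(8) = 4

Generators of ℤ_8 = {1, 3, 5, 7}
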